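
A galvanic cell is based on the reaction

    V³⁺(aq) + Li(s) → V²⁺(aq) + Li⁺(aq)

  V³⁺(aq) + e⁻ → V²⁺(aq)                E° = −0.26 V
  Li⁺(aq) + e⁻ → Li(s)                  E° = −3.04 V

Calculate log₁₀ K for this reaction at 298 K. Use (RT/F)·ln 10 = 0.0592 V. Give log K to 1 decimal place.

log K = 47.0

The V³⁺/V²⁺ couple is reduced (cathode); E°cell = −0.26 − (−3.04) = +2.78 V with n = 1.
At equilibrium E = 0, so log K = nE°cell / 0.0592 = (1)(+2.78) / 0.0592 = 47.0.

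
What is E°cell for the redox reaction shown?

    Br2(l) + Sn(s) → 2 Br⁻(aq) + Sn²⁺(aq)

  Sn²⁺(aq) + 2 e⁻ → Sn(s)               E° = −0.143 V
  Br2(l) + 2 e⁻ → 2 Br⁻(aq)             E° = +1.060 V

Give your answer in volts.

In the reaction as written, Br2(l) is reduced (cathode) and Sn²⁺(aq) is produced by oxidation at the anode.
E°cell = E°(cathode) − E°(anode) = +1.060 − (−0.143) = +1.203 V.
The positive value indicates the reaction is spontaneous as written.

+1.203 V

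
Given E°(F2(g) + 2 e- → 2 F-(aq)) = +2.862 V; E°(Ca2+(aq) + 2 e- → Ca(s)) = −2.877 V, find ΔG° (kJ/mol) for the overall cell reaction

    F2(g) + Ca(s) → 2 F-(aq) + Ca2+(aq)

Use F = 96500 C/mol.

−1108 kJ/mol

In the reaction as written F2(g) is reduced, so the F₂/F⁻ couple is the cathode and Ca²⁺/Ca is the anode.
E°cell = +2.862 − (−2.877) = +5.739 V; balancing electrons gives n = 2.
ΔG° = −nFE°cell = −(2)(96500)(+5.739) J/mol = −1108 kJ/mol.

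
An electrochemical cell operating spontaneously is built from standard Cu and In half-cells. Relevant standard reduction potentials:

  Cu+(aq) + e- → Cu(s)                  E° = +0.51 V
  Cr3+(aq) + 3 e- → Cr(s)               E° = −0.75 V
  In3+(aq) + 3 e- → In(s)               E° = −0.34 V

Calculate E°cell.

+0.85 V

Of the two couples in this cell, the one with the more positive reduction potential is reduced at the cathode: here that is Cu⁺/Cu (+0.51 V); In³⁺/In (−0.34 V) is the anode.
E°cell = E°(cathode) − E°(anode) = +0.51 − (−0.34) = +0.85 V.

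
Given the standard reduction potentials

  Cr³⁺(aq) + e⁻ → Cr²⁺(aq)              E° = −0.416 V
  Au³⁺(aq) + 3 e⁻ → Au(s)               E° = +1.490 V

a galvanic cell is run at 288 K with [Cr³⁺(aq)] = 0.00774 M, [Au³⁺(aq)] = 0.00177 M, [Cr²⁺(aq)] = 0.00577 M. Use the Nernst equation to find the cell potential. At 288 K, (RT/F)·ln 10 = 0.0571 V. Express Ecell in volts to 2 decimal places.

Au³⁺/Au is reduced (cathode, E° = +1.490 V) and Cr³⁺/Cr²⁺ is oxidized (anode).
E°cell = +1.490 − (−0.416) = +1.906 V, with n = 3 electrons transferred.
The balanced reaction is Au³⁺(aq) + 3 Cr²⁺(aq) → Au(s) + 3 Cr³⁺(aq), so Q = [Cr³⁺(aq)]^3 / ([Au³⁺(aq)]·[Cr²⁺(aq)]^3) = 1.36×10^3 and log Q = 3.135.
By the Nernst equation, E = +1.906 − (0.0571/3)·(3.135) = +1.85 V.

+1.85 V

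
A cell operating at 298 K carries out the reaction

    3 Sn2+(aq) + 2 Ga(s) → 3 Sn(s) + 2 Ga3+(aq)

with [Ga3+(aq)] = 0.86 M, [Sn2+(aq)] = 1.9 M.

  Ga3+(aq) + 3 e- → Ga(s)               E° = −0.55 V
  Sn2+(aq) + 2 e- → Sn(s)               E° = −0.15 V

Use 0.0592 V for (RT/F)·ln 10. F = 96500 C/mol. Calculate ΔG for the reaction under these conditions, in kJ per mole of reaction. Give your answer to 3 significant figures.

−237 kJ/mol

The standard cell potential is −0.15 − (−0.55) = +0.40 V, with n = 6 electrons in the balanced equation.
Here Q = [Ga3+(aq)]^2 / [Sn2+(aq)]^3 = 0.108 (log Q = −0.967), giving E = +0.40 − (0.0592/6)·(−0.967) = +0.4095 V.
ΔG = −nFE = −(6)(96500)(+0.4095) J/mol = −237 kJ/mol.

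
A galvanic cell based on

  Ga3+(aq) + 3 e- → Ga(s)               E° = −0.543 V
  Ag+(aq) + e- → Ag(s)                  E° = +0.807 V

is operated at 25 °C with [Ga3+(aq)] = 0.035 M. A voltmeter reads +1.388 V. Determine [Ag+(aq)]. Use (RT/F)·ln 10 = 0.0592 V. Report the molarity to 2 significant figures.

The Ag⁺/Ag couple has the larger reduction potential, so it is the cathode: E°cell = +0.807 − (−0.543) = +1.350 V and n = 3.
Rearranging E = E° − (0.0592/n)·log Q gives log Q = 3(+1.350 − (+1.388))/0.0592 = −1.926.
Balancing electrons gives 3 Ag+(aq) + Ga(s) → 3 Ag(s) + Ga3+(aq); thus Q = [Ga3+(aq)] / [Ag+(aq)]^3.
Substituting the known concentrations and solving, log [Ag+(aq)] = 0.157 and [Ag+(aq)] = 1.4 M.

1.4 M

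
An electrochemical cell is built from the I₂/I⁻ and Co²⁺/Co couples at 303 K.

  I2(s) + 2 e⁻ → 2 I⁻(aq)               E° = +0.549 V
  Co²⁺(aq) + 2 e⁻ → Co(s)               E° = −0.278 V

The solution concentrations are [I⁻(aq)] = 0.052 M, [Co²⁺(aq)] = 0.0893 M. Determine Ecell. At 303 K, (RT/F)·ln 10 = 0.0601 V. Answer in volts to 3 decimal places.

+0.936 V

I₂/I⁻ is reduced (cathode, E° = +0.549 V) and Co²⁺/Co is oxidized (anode).
The standard potential is +0.549 − (−0.278) = +0.827 V and the balanced reaction transfers n = 2 electrons.
For the overall reaction I2(s) + Co(s) → 2 I⁻(aq) + Co²⁺(aq), Q = [I⁻(aq)]^2·[Co²⁺(aq)] = 0.000241, giving log Q = −3.617.
By the Nernst equation, E = +0.827 − (0.0601/2)·(−3.617) = +0.936 V.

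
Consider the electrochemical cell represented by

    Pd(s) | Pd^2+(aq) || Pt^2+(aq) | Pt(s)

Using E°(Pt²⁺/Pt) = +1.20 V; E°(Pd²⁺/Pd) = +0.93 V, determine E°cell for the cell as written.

+0.27 V

By convention the left-hand electrode in cell notation is the anode (oxidation) and the right-hand electrode is the cathode (reduction).
E°cell = E°(right) − E°(left) = +1.20 − (+0.93) = +0.27 V.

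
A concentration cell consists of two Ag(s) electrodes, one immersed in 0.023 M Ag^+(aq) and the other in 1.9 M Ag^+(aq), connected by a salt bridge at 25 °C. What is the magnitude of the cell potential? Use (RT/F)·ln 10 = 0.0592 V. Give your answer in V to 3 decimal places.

For a concentration cell E°cell = 0, since both electrodes use the same couple.
The compartment with the higher Ag^+(aq) concentration (1.9 M) acts as the cathode; ions are reduced there and produced at the dilute (0.023 M) anode.
With n = 1, Ecell = −(0.0592/1)·log([dilute]/[conc]) = −(0.0592/1)·log(0.023/1.9) = +0.113 V.

0.113 V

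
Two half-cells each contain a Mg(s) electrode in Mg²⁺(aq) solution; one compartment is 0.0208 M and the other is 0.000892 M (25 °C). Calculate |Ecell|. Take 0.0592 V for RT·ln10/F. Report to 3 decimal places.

0.040 V

For a concentration cell E°cell = 0, since both electrodes use the same couple.
The compartment with the higher Mg²⁺(aq) concentration (0.0208 M) acts as the cathode; ions are reduced there and produced at the dilute (0.000892 M) anode.
With n = 2, Ecell = −(0.0592/2)·log([dilute]/[conc]) = −(0.0592/2)·log(0.000892/0.0208) = +0.040 V.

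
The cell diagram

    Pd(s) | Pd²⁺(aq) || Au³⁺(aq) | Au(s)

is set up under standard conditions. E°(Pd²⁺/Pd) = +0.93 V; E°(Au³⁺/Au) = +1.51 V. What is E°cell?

+0.58 V

By convention the left-hand electrode in cell notation is the anode (oxidation) and the right-hand electrode is the cathode (reduction).
E°cell = E°(right) − E°(left) = +1.51 − (+0.93) = +0.58 V.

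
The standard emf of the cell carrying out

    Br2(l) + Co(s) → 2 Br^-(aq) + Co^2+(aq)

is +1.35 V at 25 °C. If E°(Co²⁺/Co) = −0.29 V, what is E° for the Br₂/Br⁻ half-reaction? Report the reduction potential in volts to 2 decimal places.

+1.06 V

In the reaction as written the Br₂/Br⁻ couple is reduced (cathode) and Co²⁺/Co is oxidized (anode), so E°cell = E°(Br₂/Br⁻) − E°(Co²⁺/Co).
E°(Br₂/Br⁻) = E°cell + E°(anode) = +1.35 + (−0.29) = +1.06 V.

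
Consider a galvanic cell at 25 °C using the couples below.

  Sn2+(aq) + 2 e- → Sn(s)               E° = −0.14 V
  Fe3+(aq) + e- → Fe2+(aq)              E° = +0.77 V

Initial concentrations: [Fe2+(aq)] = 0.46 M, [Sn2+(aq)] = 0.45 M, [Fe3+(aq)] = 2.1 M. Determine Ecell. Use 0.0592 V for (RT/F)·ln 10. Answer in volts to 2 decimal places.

+0.96 V

The Fe³⁺/Fe²⁺ couple has the more positive E°, so it is the cathode; Sn²⁺/Sn is the anode.
The standard potential is +0.77 − (−0.14) = +0.91 V and the balanced reaction transfers n = 2 electrons.
For the overall reaction 2 Fe3+(aq) + Sn(s) → 2 Fe2+(aq) + Sn2+(aq), Q = ([Fe2+(aq)]^2·[Sn2+(aq)]) / [Fe3+(aq)]^2 = 0.0216, giving log Q = −1.666.
Applying E = E° − (RT ln10/nF)·log Q gives +0.91 − (0.0592/2)(−1.666) = +0.96 V.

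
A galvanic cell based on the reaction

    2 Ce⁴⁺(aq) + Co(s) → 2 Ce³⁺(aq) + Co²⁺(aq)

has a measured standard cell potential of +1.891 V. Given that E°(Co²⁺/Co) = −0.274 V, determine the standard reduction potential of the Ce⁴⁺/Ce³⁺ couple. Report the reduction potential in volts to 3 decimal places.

+1.617 V

In the reaction as written the Ce⁴⁺/Ce³⁺ couple is reduced (cathode) and Co²⁺/Co is oxidized (anode), so E°cell = E°(Ce⁴⁺/Ce³⁺) − E°(Co²⁺/Co).
E°(Ce⁴⁺/Ce³⁺) = E°cell + E°(anode) = +1.891 + (−0.274) = +1.617 V.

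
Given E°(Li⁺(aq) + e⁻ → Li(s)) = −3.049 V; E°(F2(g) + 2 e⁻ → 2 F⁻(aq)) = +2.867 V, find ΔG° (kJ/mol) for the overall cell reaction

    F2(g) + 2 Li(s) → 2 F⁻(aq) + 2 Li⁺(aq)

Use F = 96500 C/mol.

−1142 kJ/mol

In the reaction as written F2(g) is reduced, so the F₂/F⁻ couple is the cathode and Li⁺/Li is the anode.
E°cell = +2.867 − (−3.049) = +5.916 V; balancing electrons gives n = 2.
ΔG° = −nFE°cell = −(2)(96500)(+5.916) J/mol = −1142 kJ/mol.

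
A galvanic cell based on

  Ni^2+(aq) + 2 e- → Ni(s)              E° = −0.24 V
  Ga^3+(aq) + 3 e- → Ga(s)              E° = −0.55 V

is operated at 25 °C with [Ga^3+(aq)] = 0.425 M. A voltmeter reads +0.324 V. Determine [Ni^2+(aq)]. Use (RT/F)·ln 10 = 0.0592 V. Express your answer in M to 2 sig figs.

The Ni²⁺/Ni couple has the larger reduction potential, so it is the cathode: E°cell = −0.24 − (−0.55) = +0.31 V and n = 6.
Rearranging E = E° − (0.0592/n)·log Q gives log Q = 6(+0.31 − (+0.324))/0.0592 = −1.419.
For 3 Ni^2+(aq) + 2 Ga(s) → 3 Ni(s) + 2 Ga^3+(aq), the reaction quotient is Q = [Ga^3+(aq)]^2 / [Ni^2+(aq)]^3.
Isolating [Ni^2+(aq)] in Q = 10^{−1.419} yields log [Ni^2+(aq)] = 0.225, i.e. 1.7 M.

1.7 M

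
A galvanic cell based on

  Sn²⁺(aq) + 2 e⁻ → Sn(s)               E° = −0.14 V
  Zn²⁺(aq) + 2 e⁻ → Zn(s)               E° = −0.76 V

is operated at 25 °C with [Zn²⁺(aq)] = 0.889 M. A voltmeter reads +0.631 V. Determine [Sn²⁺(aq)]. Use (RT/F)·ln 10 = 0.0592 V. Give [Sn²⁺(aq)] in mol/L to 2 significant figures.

The Sn²⁺/Sn couple has the larger reduction potential, so it is the cathode: E°cell = −0.14 − (−0.76) = +0.62 V and n = 2.
From the Nernst equation, log Q = n(E° − E)/0.0592 = 2·(+0.62 − (+0.631))/0.0592 = −0.372.
Balancing electrons gives Sn²⁺(aq) + Zn(s) → Sn(s) + Zn²⁺(aq); thus Q = [Zn²⁺(aq)] / [Sn²⁺(aq)].
Solving for the unknown gives log [Sn²⁺(aq)] = 0.321, so [Sn²⁺(aq)] ≈ 2.1 M.

2.1 M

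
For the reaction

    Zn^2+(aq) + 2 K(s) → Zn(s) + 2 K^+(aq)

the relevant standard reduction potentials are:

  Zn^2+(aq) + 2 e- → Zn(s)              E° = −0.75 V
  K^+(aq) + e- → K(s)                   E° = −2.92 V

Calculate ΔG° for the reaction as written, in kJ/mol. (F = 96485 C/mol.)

In the reaction as written Zn^2+(aq) is reduced, so the Zn²⁺/Zn couple is the cathode and K⁺/K is the anode.
E°cell = −0.75 − (−2.92) = +2.17 V; balancing electrons gives n = 2.
ΔG° = −nFE°cell = −(2)(96485)(+2.17) J/mol = −419 kJ/mol.

−419 kJ/mol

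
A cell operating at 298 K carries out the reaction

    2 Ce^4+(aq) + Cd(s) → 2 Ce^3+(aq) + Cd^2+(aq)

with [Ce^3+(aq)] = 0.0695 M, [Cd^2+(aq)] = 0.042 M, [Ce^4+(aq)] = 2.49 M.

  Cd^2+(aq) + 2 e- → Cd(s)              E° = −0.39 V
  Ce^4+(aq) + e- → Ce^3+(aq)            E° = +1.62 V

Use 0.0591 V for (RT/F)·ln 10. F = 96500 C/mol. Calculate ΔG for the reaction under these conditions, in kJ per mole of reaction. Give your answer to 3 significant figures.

−414 kJ/mol

E°cell = +1.62 − (−0.39) = +2.01 V; the balanced reaction transfers n = 2 electrons.
The reaction quotient is ([Ce^3+(aq)]^2·[Cd^2+(aq)]) / [Ce^4+(aq)]^2 = 3.27×10^−5; by Nernst, E = +2.01 − (0.0591/2)(−4.485) = +2.1425 V.
Finally ΔG = −nFE = −(2)(96500 C/mol)(+2.1425 V) = −414 kJ/mol.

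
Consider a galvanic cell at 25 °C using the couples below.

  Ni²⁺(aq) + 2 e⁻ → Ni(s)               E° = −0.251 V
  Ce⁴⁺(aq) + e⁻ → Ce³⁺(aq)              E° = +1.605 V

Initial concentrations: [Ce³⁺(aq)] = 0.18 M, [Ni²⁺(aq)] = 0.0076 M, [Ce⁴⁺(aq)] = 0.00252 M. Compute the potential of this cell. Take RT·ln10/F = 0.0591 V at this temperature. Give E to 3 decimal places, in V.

+1.809 V

The Ce⁴⁺/Ce³⁺ couple has the more positive E°, so it is the cathode; Ni²⁺/Ni is the anode.
E°cell = E°cat − E°an = +1.605 − (−0.251) = +1.856 V; n = 2.
The balanced reaction is 2 Ce⁴⁺(aq) + Ni(s) → 2 Ce³⁺(aq) + Ni²⁺(aq), so Q = ([Ce³⁺(aq)]^2·[Ni²⁺(aq)]) / [Ce⁴⁺(aq)]^2 = 38.8 and log Q = 1.589.
E = E° − (0.0591/n)·log Q = +1.856 − (0.0591/2)(1.589) = +1.809 V.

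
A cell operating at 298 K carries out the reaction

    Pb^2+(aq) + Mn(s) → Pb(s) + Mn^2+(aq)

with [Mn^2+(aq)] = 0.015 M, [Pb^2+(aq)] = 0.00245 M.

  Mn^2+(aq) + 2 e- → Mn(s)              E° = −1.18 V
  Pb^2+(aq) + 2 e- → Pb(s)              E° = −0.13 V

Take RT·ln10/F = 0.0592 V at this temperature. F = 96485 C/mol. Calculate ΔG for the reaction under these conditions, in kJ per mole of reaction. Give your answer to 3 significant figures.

E°cell = −0.13 − (−1.18) = +1.05 V; the balanced reaction transfers n = 2 electrons.
Q = [Mn^2+(aq)] / [Pb^2+(aq)] = 6.12, so log Q = 0.787 and E = +1.05 − (0.0592/2)(0.787) = +1.0267 V.
Then ΔG = −nFE = −2 × 96485 × +1.0267 J/mol = −198 kJ/mol.

−198 kJ/mol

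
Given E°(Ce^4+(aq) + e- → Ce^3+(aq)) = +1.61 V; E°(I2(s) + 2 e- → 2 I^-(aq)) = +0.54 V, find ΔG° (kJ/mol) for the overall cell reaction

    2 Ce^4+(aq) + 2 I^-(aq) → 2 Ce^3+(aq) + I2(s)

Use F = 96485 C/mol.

In the reaction as written Ce^4+(aq) is reduced, so the Ce⁴⁺/Ce³⁺ couple is the cathode and I₂/I⁻ is the anode.
E°cell = +1.61 − (+0.54) = +1.07 V; balancing electrons gives n = 2.
ΔG° = −nFE°cell = −(2)(96485)(+1.07) J/mol = −206 kJ/mol.

−206 kJ/mol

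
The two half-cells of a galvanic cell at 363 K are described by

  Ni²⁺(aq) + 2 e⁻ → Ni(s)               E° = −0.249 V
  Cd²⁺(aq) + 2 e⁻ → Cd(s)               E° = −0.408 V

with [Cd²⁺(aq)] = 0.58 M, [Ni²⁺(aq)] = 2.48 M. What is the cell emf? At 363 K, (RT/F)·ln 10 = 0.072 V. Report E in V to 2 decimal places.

+0.18 V

Since E°(Ni²⁺/Ni) > E°(Cd²⁺/Cd), Ni²⁺/Ni serves as the cathode.
The standard potential is −0.249 − (−0.408) = +0.159 V and the balanced reaction transfers n = 2 electrons.
Balancing gives Ni²⁺(aq) + Cd(s) → Ni(s) + Cd²⁺(aq); hence Q = [Cd²⁺(aq)] / [Ni²⁺(aq)] = 0.234 (log Q = −0.631).
Applying E = E° − (RT ln10/nF)·log Q gives +0.159 − (0.072/2)(−0.631) = +0.18 V.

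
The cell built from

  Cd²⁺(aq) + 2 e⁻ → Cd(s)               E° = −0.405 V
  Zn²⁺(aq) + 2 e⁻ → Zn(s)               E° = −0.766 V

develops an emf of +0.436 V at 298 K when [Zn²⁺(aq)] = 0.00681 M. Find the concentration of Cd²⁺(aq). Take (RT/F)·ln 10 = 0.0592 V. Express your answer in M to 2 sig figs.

The Cd²⁺/Cd couple has the larger reduction potential, so it is the cathode: E°cell = −0.405 − (−0.766) = +0.361 V and n = 2.
From the Nernst equation, log Q = n(E° − E)/0.0592 = 2·(+0.361 − (+0.436))/0.0592 = −2.534.
For Cd²⁺(aq) + Zn(s) → Cd(s) + Zn²⁺(aq), the reaction quotient is Q = [Zn²⁺(aq)] / [Cd²⁺(aq)].
Isolating [Cd²⁺(aq)] in Q = 10^{−2.534} yields log [Cd²⁺(aq)] = 0.367, i.e. 2.3 M.

2.3 M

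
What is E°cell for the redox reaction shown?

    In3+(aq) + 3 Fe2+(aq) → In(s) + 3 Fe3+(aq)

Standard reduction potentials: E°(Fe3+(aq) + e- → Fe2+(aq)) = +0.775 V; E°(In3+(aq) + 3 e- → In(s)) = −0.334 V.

In the reaction as written, In3+(aq) is reduced (cathode) and Fe3+(aq) is produced by oxidation at the anode.
E°cell = E°(cathode) − E°(anode) = −0.334 − (+0.775) = −1.109 V.

−1.109 V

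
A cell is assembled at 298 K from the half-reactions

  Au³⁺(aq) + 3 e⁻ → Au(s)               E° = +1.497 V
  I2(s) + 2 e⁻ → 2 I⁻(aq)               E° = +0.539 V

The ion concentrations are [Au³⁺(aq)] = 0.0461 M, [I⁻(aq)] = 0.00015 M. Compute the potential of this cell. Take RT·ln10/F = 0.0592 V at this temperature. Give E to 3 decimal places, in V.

+0.705 V

Since E°(Au³⁺/Au) > E°(I₂/I⁻), Au³⁺/Au serves as the cathode.
E°cell = E°cat − E°an = +1.497 − (+0.539) = +0.958 V; n = 6.
Balancing gives 2 Au³⁺(aq) + 6 I⁻(aq) → 2 Au(s) + 3 I2(s); hence Q = 1 / ([Au³⁺(aq)]^2·[I⁻(aq)]^6) = 4.13×10^25 (log Q = 25.616).
Applying E = E° − (RT ln10/nF)·log Q gives +0.958 − (0.0592/6)(25.616) = +0.705 V.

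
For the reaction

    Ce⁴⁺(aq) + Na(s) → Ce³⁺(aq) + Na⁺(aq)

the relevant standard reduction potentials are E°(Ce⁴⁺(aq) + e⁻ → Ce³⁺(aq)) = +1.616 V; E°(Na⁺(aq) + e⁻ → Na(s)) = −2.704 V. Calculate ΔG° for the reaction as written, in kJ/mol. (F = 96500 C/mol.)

In the reaction as written Ce⁴⁺(aq) is reduced, so the Ce⁴⁺/Ce³⁺ couple is the cathode and Na⁺/Na is the anode.
E°cell = +1.616 − (−2.704) = +4.320 V; balancing electrons gives n = 1.
ΔG° = −nFE°cell = −(1)(96500)(+4.320) J/mol = −417 kJ/mol.

−417 kJ/mol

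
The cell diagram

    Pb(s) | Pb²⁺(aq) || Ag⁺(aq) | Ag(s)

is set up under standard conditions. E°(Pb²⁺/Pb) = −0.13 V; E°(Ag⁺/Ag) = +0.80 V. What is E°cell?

+0.93 V

By convention the left-hand electrode in cell notation is the anode (oxidation) and the right-hand electrode is the cathode (reduction).
E°cell = E°(right) − E°(left) = +0.80 − (−0.13) = +0.93 V.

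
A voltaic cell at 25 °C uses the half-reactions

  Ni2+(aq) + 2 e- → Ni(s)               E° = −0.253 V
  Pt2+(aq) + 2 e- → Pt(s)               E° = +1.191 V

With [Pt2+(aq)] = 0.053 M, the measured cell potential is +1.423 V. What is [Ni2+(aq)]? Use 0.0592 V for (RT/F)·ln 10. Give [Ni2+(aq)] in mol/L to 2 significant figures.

0.27 M

The Pt²⁺/Pt couple has the larger reduction potential, so it is the cathode: E°cell = +1.191 − (−0.253) = +1.444 V and n = 2.
Rearranging E = E° − (0.0592/n)·log Q gives log Q = 2(+1.444 − (+1.423))/0.0592 = 0.709.
The balanced reaction is Pt2+(aq) + Ni(s) → Pt(s) + Ni2+(aq), so Q = [Ni2+(aq)] / [Pt2+(aq)].
Isolating [Ni2+(aq)] in Q = 10^{0.709} yields log [Ni2+(aq)] = −0.567, i.e. 0.27 M.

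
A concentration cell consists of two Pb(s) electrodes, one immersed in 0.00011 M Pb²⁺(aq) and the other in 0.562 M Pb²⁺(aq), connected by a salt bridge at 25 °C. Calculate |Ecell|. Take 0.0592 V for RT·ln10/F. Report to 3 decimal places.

0.110 V

For a concentration cell E°cell = 0, since both electrodes use the same couple.
The compartment with the higher Pb²⁺(aq) concentration (0.562 M) acts as the cathode; ions are reduced there and produced at the dilute (0.00011 M) anode.
With n = 2, Ecell = −(0.0592/2)·log([dilute]/[conc]) = −(0.0592/2)·log(0.00011/0.562) = +0.110 V.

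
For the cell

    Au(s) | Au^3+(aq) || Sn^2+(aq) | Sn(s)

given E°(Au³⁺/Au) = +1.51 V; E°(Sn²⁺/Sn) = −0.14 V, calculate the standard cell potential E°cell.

By convention the left-hand electrode in cell notation is the anode (oxidation) and the right-hand electrode is the cathode (reduction).
E°cell = E°(right) − E°(left) = −0.14 − (+1.51) = −1.65 V.
The negative sign shows that, as written, the cell would require an external voltage to drive the reaction.

−1.65 V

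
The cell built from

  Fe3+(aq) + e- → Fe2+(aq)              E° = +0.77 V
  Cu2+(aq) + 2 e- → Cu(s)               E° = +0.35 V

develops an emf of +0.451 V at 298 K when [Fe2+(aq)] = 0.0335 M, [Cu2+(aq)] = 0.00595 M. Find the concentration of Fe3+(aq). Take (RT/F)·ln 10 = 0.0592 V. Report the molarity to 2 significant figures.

With Fe³⁺/Fe²⁺ at the cathode and Cu²⁺/Cu at the anode, E°cell = +0.77 − (+0.35) = +0.42 V (n = 2).
From the Nernst equation, log Q = n(E° − E)/0.0592 = 2·(+0.42 − (+0.451))/0.0592 = −1.047.
For 2 Fe3+(aq) + Cu(s) → 2 Fe2+(aq) + Cu2+(aq), the reaction quotient is Q = ([Fe2+(aq)]^2·[Cu2+(aq)]) / [Fe3+(aq)]^2.
Substituting the known concentrations and solving, log [Fe3+(aq)] = −2.064 and [Fe3+(aq)] = 0.0086 M.

0.0086 M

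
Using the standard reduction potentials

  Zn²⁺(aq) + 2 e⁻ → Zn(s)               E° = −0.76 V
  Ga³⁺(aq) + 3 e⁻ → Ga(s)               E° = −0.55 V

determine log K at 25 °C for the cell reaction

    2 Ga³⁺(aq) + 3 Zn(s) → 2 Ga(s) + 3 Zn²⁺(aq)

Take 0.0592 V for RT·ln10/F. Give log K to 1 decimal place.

The Ga³⁺/Ga couple is reduced (cathode); E°cell = −0.55 − (−0.76) = +0.21 V with n = 6.
At equilibrium E = 0, so log K = nE°cell / 0.0592 = (6)(+0.21) / 0.0592 = 21.3.

log K = 21.3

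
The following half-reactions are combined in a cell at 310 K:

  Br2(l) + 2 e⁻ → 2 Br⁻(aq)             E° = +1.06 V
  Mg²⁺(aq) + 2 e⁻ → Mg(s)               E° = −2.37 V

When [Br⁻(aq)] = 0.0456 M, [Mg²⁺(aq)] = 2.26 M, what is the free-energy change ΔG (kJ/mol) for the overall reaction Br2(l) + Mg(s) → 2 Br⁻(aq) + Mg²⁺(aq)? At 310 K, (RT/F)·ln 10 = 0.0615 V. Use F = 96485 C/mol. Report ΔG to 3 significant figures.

−676 kJ/mol

E°cell = +1.06 − (−2.37) = +3.43 V; the balanced reaction transfers n = 2 electrons.
Q = [Br⁻(aq)]^2·[Mg²⁺(aq)] = 0.0047, so log Q = −2.328 and E = +3.43 − (0.0615/2)(−2.328) = +3.5016 V.
Finally ΔG = −nFE = −(2)(96485 C/mol)(+3.5016 V) = −676 kJ/mol.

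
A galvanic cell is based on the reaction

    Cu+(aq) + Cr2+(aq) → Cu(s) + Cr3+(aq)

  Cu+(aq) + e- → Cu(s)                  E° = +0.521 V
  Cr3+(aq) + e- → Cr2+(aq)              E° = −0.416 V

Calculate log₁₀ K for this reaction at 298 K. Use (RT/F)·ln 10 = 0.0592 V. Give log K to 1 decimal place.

The Cu⁺/Cu couple is reduced (cathode); E°cell = +0.521 − (−0.416) = +0.937 V with n = 1.
At equilibrium E = 0, so log K = nE°cell / 0.0592 = (1)(+0.937) / 0.0592 = 15.8.

log K = 15.8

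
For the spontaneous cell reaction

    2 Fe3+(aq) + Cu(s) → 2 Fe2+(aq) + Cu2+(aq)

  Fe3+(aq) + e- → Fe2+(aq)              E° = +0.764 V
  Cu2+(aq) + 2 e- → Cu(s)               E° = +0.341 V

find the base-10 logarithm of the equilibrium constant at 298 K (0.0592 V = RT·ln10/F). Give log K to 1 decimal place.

log K = 14.3

The Fe³⁺/Fe²⁺ couple is reduced (cathode); E°cell = +0.764 − (+0.341) = +0.423 V with n = 2.
At equilibrium E = 0, so log K = nE°cell / 0.0592 = (2)(+0.423) / 0.0592 = 14.3.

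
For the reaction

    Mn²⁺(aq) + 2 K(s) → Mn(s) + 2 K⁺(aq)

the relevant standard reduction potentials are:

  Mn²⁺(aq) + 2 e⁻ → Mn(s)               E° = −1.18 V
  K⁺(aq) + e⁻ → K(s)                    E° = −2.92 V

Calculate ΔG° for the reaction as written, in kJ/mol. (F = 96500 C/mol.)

−336 kJ/mol

In the reaction as written Mn²⁺(aq) is reduced, so the Mn²⁺/Mn couple is the cathode and K⁺/K is the anode.
E°cell = −1.18 − (−2.92) = +1.74 V; balancing electrons gives n = 2.
ΔG° = −nFE°cell = −(2)(96500)(+1.74) J/mol = −336 kJ/mol.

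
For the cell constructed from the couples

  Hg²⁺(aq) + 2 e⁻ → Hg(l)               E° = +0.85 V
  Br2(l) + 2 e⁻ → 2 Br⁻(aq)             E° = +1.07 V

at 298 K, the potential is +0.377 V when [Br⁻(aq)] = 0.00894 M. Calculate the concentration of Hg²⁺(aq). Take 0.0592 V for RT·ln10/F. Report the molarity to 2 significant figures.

0.062 M

Br₂/Br⁻ is the cathode (higher E°); E°cell = +1.07 − (+0.85) = +0.22 V with n = 2.
From the Nernst equation, log Q = n(E° − E)/0.0592 = 2·(+0.22 − (+0.377))/0.0592 = −5.304.
The balanced reaction is Br2(l) + Hg(l) → 2 Br⁻(aq) + Hg²⁺(aq), so Q = [Br⁻(aq)]^2·[Hg²⁺(aq)].
Isolating [Hg²⁺(aq)] in Q = 10^{−5.304} yields log [Hg²⁺(aq)] = −1.207, i.e. 0.062 M.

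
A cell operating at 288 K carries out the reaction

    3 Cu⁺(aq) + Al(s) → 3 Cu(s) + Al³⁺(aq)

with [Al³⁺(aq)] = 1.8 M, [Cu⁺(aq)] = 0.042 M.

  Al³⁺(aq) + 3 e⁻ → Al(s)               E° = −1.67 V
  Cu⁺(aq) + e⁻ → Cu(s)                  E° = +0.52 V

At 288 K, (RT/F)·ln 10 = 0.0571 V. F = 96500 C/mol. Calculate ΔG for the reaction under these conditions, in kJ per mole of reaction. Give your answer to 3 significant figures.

E°cell = +0.52 − (−1.67) = +2.19 V; the balanced reaction transfers n = 3 electrons.
Q = [Al³⁺(aq)] / [Cu⁺(aq)]^3 = 2.43×10^4, so log Q = 4.386 and E = +2.19 − (0.0571/3)(4.386) = +2.1065 V.
ΔG = −nFE = −(3)(96500)(+2.1065) J/mol = −610 kJ/mol.

−610 kJ/mol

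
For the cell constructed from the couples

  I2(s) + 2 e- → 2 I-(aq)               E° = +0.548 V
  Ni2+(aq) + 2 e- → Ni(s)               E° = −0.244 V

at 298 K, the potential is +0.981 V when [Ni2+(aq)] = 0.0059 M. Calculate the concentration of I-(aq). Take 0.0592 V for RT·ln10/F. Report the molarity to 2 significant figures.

The I₂/I⁻ couple has the larger reduction potential, so it is the cathode: E°cell = +0.548 − (−0.244) = +0.792 V and n = 2.
From the Nernst equation, log Q = n(E° − E)/0.0592 = 2·(+0.792 − (+0.981))/0.0592 = −6.385.
For I2(s) + Ni(s) → 2 I-(aq) + Ni2+(aq), the reaction quotient is Q = [I-(aq)]^2·[Ni2+(aq)].
Isolating [I-(aq)] in Q = 10^{−6.385} yields log [I-(aq)] = −2.078, i.e. 0.0084 M.

0.0084 M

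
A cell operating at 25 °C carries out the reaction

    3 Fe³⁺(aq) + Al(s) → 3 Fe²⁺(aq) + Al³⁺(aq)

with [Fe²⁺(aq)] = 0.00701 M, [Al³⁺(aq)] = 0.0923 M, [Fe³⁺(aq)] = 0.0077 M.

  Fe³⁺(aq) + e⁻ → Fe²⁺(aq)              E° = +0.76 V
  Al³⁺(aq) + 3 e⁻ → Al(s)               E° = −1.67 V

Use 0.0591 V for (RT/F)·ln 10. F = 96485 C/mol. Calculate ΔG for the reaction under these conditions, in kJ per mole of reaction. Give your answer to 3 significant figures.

−710 kJ/mol

E°cell = +0.76 − (−1.67) = +2.43 V; the balanced reaction transfers n = 3 electrons.
Q = ([Fe²⁺(aq)]^3·[Al³⁺(aq)]) / [Fe³⁺(aq)]^3 = 0.0696, so log Q = −1.157 and E = +2.43 − (0.0591/3)(−1.157) = +2.4528 V.
Finally ΔG = −nFE = −(3)(96485 C/mol)(+2.4528 V) = −710 kJ/mol.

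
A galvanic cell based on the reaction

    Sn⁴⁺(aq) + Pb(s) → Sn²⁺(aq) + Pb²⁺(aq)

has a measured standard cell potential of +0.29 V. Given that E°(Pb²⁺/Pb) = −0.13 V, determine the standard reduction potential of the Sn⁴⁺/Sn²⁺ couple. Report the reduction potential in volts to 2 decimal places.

In the reaction as written the Sn⁴⁺/Sn²⁺ couple is reduced (cathode) and Pb²⁺/Pb is oxidized (anode), so E°cell = E°(Sn⁴⁺/Sn²⁺) − E°(Pb²⁺/Pb).
E°(Sn⁴⁺/Sn²⁺) = E°cell + E°(anode) = +0.29 + (−0.13) = +0.16 V.

+0.16 V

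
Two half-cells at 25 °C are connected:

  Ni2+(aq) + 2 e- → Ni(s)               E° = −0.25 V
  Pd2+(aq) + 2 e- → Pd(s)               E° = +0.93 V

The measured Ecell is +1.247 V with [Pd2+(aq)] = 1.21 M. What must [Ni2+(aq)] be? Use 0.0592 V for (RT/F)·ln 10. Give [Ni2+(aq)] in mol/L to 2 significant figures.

With Pd²⁺/Pd at the cathode and Ni²⁺/Ni at the anode, E°cell = +0.93 − (−0.25) = +1.18 V (n = 2).
Rearranging E = E° − (0.0592/n)·log Q gives log Q = 2(+1.18 − (+1.247))/0.0592 = −2.264.
For Pd2+(aq) + Ni(s) → Pd(s) + Ni2+(aq), the reaction quotient is Q = [Ni2+(aq)] / [Pd2+(aq)].
Solving for the unknown gives log [Ni2+(aq)] = −2.181, so [Ni2+(aq)] ≈ 0.0066 M.

0.0066 M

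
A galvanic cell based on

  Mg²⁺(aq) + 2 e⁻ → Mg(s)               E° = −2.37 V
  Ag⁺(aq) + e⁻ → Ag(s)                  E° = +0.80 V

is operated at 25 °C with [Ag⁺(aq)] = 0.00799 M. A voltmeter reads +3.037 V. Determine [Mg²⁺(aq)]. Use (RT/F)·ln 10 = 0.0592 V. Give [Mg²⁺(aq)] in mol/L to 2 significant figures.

With Ag⁺/Ag at the cathode and Mg²⁺/Mg at the anode, E°cell = +0.80 − (−2.37) = +3.17 V (n = 2).
Rearranging E = E° − (0.0592/n)·log Q gives log Q = 2(+3.17 − (+3.037))/0.0592 = 4.493.
The balanced reaction is 2 Ag⁺(aq) + Mg(s) → 2 Ag(s) + Mg²⁺(aq), so Q = [Mg²⁺(aq)] / [Ag⁺(aq)]^2.
Solving for the unknown gives log [Mg²⁺(aq)] = 0.298, so [Mg²⁺(aq)] ≈ 2.0 M.

2.0 M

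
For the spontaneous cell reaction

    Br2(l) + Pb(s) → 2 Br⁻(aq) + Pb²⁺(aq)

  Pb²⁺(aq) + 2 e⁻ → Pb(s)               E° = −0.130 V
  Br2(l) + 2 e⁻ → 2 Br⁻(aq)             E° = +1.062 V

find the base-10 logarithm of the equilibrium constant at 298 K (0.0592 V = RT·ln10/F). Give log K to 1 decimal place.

log K = 40.3

The Br₂/Br⁻ couple is reduced (cathode); E°cell = +1.062 − (−0.130) = +1.192 V with n = 2.
At equilibrium E = 0, so log K = nE°cell / 0.0592 = (2)(+1.192) / 0.0592 = 40.3.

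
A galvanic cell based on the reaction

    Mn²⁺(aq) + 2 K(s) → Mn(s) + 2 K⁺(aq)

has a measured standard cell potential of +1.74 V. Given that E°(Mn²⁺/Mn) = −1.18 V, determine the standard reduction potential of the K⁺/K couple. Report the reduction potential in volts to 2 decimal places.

In the reaction as written the Mn²⁺/Mn couple is reduced (cathode) and K⁺/K is oxidized (anode), so E°cell = E°(Mn²⁺/Mn) − E°(K⁺/K).
E°(K⁺/K) = E°(cathode) − E°cell = −1.18 − (+1.74) = −2.92 V.

−2.92 V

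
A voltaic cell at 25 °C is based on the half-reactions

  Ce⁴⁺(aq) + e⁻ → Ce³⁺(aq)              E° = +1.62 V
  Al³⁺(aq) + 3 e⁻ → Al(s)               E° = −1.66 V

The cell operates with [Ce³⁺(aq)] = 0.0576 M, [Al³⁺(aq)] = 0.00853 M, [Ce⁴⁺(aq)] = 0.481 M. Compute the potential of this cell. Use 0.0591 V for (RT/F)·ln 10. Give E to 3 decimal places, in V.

Ce⁴⁺/Ce³⁺ is reduced (cathode, E° = +1.62 V) and Al³⁺/Al is oxidized (anode).
The standard potential is +1.62 − (−1.66) = +3.28 V and the balanced reaction transfers n = 3 electrons.
The balanced reaction is 3 Ce⁴⁺(aq) + Al(s) → 3 Ce³⁺(aq) + Al³⁺(aq), so Q = ([Ce³⁺(aq)]^3·[Al³⁺(aq)]) / [Ce⁴⁺(aq)]^3 = 1.46×10^−5 and log Q = −4.834.
Applying E = E° − (RT ln10/nF)·log Q gives +3.28 − (0.0591/3)(−4.834) = +3.375 V.

+3.375 V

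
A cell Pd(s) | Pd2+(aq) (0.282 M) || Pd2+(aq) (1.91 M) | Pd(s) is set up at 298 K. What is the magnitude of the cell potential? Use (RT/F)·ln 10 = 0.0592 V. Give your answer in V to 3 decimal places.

For a concentration cell E°cell = 0, since both electrodes use the same couple.
The compartment with the higher Pd2+(aq) concentration (1.91 M) acts as the cathode; ions are reduced there and produced at the dilute (0.282 M) anode.
With n = 2, Ecell = −(0.0592/2)·log([dilute]/[conc]) = −(0.0592/2)·log(0.282/1.91) = +0.025 V.

0.025 V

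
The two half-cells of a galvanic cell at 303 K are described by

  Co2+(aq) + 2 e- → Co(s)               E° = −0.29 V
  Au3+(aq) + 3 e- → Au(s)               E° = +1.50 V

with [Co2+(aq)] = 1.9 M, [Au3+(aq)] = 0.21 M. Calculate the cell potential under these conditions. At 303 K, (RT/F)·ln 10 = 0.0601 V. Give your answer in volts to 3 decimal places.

+1.768 V

Au³⁺/Au is reduced (cathode, E° = +1.50 V) and Co²⁺/Co is oxidized (anode).
E°cell = E°cat − E°an = +1.50 − (−0.29) = +1.79 V; n = 6.
For the overall reaction 2 Au3+(aq) + 3 Co(s) → 2 Au(s) + 3 Co2+(aq), Q = [Co2+(aq)]^3 / [Au3+(aq)]^2 = 156, giving log Q = 2.192.
By the Nernst equation, E = +1.79 − (0.0601/6)·(2.192) = +1.768 V.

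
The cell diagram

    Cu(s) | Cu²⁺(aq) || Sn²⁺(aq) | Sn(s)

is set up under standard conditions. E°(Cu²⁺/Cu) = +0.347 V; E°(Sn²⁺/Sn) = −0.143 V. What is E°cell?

−0.490 V

By convention the left-hand electrode in cell notation is the anode (oxidation) and the right-hand electrode is the cathode (reduction).
E°cell = E°(right) − E°(left) = −0.143 − (+0.347) = −0.490 V.
The negative sign shows that, as written, the cell would require an external voltage to drive the reaction.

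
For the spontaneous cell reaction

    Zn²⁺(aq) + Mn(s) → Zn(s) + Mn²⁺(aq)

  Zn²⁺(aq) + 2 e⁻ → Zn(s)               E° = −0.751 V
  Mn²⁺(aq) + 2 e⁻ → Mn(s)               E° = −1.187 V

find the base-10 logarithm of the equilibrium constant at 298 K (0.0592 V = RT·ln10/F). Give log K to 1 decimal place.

The Zn²⁺/Zn couple is reduced (cathode); E°cell = −0.751 − (−1.187) = +0.436 V with n = 2.
At equilibrium E = 0, so log K = nE°cell / 0.0592 = (2)(+0.436) / 0.0592 = 14.7.

log K = 14.7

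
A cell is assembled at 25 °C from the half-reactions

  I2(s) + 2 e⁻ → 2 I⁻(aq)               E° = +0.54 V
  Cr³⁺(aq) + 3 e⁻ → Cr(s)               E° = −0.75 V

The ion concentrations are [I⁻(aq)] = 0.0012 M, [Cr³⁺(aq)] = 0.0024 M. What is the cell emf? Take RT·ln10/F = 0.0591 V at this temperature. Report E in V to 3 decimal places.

+1.514 V

Since E°(I₂/I⁻) > E°(Cr³⁺/Cr), I₂/I⁻ serves as the cathode.
The standard potential is +0.54 − (−0.75) = +1.29 V and the balanced reaction transfers n = 6 electrons.
The balanced reaction is 3 I2(s) + 2 Cr(s) → 6 I⁻(aq) + 2 Cr³⁺(aq), so Q = [I⁻(aq)]^6·[Cr³⁺(aq)]^2 = 1.72×10^−23 and log Q = −22.764.
Applying E = E° − (RT ln10/nF)·log Q gives +1.29 − (0.0591/6)(−22.764) = +1.514 V.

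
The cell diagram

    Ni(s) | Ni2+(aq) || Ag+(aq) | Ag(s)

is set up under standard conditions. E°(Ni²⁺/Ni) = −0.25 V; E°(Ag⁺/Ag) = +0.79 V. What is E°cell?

+1.04 V

By convention the left-hand electrode in cell notation is the anode (oxidation) and the right-hand electrode is the cathode (reduction).
E°cell = E°(right) − E°(left) = +0.79 − (−0.25) = +1.04 V.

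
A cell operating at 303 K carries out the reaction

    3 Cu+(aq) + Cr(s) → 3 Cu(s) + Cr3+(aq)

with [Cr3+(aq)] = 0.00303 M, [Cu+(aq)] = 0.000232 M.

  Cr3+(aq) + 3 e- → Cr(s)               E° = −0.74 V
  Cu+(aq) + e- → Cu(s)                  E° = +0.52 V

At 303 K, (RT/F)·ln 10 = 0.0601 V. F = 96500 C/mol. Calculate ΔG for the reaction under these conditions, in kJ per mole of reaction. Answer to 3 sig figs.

−316 kJ/mol

E°cell = +0.52 − (−0.74) = +1.26 V; the balanced reaction transfers n = 3 electrons.
Here Q = [Cr3+(aq)] / [Cu+(aq)]^3 = 2.43×10^8 (log Q = 8.385), giving E = +1.26 − (0.0601/3)·(8.385) = +1.0920 V.
Finally ΔG = −nFE = −(3)(96500 C/mol)(+1.0920 V) = −316 kJ/mol.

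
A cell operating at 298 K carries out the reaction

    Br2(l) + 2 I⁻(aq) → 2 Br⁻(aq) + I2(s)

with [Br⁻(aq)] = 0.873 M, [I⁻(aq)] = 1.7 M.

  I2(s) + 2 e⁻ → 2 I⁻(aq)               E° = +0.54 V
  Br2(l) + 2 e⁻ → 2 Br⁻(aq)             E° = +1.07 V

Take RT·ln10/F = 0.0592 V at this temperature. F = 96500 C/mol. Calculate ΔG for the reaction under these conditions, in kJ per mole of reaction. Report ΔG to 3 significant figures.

E°cell = +1.07 − (+0.54) = +0.53 V; the balanced reaction transfers n = 2 electrons.
The reaction quotient is [Br⁻(aq)]^2 / [I⁻(aq)]^2 = 0.264; by Nernst, E = +0.53 − (0.0592/2)(−0.579) = +0.5471 V.
Then ΔG = −nFE = −2 × 96500 × +0.5471 J/mol = −106 kJ/mol.

−106 kJ/mol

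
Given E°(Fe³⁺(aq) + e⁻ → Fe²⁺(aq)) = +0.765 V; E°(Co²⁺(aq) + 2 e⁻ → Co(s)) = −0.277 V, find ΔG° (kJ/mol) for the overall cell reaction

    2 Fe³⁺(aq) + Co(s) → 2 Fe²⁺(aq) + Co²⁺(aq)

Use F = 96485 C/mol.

−201 kJ/mol

In the reaction as written Fe³⁺(aq) is reduced, so the Fe³⁺/Fe²⁺ couple is the cathode and Co²⁺/Co is the anode.
E°cell = +0.765 − (−0.277) = +1.042 V; balancing electrons gives n = 2.
ΔG° = −nFE°cell = −(2)(96485)(+1.042) J/mol = −201 kJ/mol.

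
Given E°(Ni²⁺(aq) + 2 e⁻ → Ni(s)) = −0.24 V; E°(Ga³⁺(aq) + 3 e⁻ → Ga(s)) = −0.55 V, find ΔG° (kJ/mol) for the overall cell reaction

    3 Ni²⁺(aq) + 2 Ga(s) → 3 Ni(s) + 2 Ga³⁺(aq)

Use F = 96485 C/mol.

−179 kJ/mol

In the reaction as written Ni²⁺(aq) is reduced, so the Ni²⁺/Ni couple is the cathode and Ga³⁺/Ga is the anode.
E°cell = −0.24 − (−0.55) = +0.31 V; balancing electrons gives n = 6.
ΔG° = −nFE°cell = −(6)(96485)(+0.31) J/mol = −179 kJ/mol.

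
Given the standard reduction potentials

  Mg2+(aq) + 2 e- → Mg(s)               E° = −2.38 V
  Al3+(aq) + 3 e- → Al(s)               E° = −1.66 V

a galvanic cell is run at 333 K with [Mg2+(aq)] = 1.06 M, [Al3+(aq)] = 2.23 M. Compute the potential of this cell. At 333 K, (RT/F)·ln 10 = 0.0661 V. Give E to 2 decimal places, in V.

Since E°(Al³⁺/Al) > E°(Mg²⁺/Mg), Al³⁺/Al serves as the cathode.
E°cell = −1.66 − (−2.38) = +0.72 V, with n = 6 electrons transferred.
Balancing gives 2 Al3+(aq) + 3 Mg(s) → 2 Al(s) + 3 Mg2+(aq); hence Q = [Mg2+(aq)]^3 / [Al3+(aq)]^2 = 0.24 (log Q = −0.621).
Applying E = E° − (RT ln10/nF)·log Q gives +0.72 − (0.0661/6)(−0.621) = +0.73 V.

+0.73 V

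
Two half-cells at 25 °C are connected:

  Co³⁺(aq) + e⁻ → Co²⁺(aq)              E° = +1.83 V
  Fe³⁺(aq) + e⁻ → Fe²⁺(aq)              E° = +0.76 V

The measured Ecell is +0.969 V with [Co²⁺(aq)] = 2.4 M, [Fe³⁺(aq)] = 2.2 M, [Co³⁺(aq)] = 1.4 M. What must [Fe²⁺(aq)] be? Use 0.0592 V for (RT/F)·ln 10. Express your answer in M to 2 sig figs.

With Co³⁺/Co²⁺ at the cathode and Fe³⁺/Fe²⁺ at the anode, E°cell = +1.83 − (+0.76) = +1.07 V (n = 1).
From the Nernst equation, log Q = n(E° − E)/0.0592 = 1·(+1.07 − (+0.969))/0.0592 = 1.706.
For Co³⁺(aq) + Fe²⁺(aq) → Co²⁺(aq) + Fe³⁺(aq), the reaction quotient is Q = ([Co²⁺(aq)]·[Fe³⁺(aq)]) / ([Co³⁺(aq)]·[Fe²⁺(aq)]).
Substituting the known concentrations and solving, log [Fe²⁺(aq)] = −1.129 and [Fe²⁺(aq)] = 0.074 M.

0.074 M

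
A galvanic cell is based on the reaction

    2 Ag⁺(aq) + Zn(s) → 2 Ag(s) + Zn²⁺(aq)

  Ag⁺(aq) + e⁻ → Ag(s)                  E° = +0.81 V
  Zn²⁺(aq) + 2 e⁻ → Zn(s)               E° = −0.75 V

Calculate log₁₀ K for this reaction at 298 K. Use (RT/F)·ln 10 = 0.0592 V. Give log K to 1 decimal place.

The Ag⁺/Ag couple is reduced (cathode); E°cell = +0.81 − (−0.75) = +1.56 V with n = 2.
At equilibrium E = 0, so log K = nE°cell / 0.0592 = (2)(+1.56) / 0.0592 = 52.7.

log K = 52.7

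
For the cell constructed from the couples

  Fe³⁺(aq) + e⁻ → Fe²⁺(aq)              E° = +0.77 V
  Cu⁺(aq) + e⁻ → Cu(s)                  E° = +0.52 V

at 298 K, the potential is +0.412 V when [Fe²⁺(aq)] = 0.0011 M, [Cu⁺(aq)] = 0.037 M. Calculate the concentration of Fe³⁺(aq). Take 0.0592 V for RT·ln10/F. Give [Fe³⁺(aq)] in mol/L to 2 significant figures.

0.022 M

The Fe³⁺/Fe²⁺ couple has the larger reduction potential, so it is the cathode: E°cell = +0.77 − (+0.52) = +0.25 V and n = 1.
Since E = E° − (0.0592/n)·log Q, log Q = n(E° − E)/0.0592 = −2.736.
The balanced reaction is Fe³⁺(aq) + Cu(s) → Fe²⁺(aq) + Cu⁺(aq), so Q = ([Fe²⁺(aq)]·[Cu⁺(aq)]) / [Fe³⁺(aq)].
Solving for the unknown gives log [Fe³⁺(aq)] = −1.654, so [Fe³⁺(aq)] ≈ 0.022 M.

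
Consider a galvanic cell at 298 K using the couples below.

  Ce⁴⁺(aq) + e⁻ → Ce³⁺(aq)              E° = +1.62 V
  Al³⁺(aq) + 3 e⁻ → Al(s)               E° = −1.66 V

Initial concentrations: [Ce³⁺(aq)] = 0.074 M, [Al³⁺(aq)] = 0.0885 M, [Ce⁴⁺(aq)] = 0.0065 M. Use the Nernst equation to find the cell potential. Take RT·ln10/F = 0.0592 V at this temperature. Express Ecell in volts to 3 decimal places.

Since E°(Ce⁴⁺/Ce³⁺) > E°(Al³⁺/Al), Ce⁴⁺/Ce³⁺ serves as the cathode.
The standard potential is +1.62 − (−1.66) = +3.28 V and the balanced reaction transfers n = 3 electrons.
The balanced reaction is 3 Ce⁴⁺(aq) + Al(s) → 3 Ce³⁺(aq) + Al³⁺(aq), so Q = ([Ce³⁺(aq)]^3·[Al³⁺(aq)]) / [Ce⁴⁺(aq)]^3 = 131 and log Q = 2.116.
By the Nernst equation, E = +3.28 − (0.0592/3)·(2.116) = +3.238 V.

+3.238 V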